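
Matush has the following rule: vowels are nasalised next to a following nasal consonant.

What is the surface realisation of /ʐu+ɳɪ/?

[ʐũɳɪ]

/u/ sits next to the nasal /ɳ/ and is therefore nasalised to [ũ].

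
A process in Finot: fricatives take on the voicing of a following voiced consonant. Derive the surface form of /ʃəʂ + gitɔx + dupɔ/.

[ʃəʐgitɔɣdupɔ]

/ʂ/ is a voiceless retroflex fricative. The following trigger /g/ is voiced, so /ʂ/ must become voiced as well.
A voiced retroflex fricative is [ʐ], so the surface segment is [ʐ].
The same rule applies at the second boundary: /x/ → [ɣ] next to /d/.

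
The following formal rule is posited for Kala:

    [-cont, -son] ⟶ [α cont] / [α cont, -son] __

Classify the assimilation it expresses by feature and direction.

progressive manner assimilation

The shared variable α links the value of [cont] on the target to that of the neighbouring obstruent. [cont] distinguishes stops from fricatives — a manner-of-articulation feature — so this is manner assimilation.
The conditioning segment sits to the left of the focus bar, meaning the trigger precedes the segment that changes — progressive assimilation.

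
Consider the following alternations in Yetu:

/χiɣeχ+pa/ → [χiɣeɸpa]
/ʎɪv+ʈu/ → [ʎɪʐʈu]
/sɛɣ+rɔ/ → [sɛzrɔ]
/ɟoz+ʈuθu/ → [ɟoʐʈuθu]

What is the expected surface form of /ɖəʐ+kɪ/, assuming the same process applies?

The data show regressive place assimilation: /χ/ → [ɸ] before /p/; /v/ → [ʐ] before /ʈ/; /ɣ/ → [z] before /r/; /z/ → [ʐ] before /ʈ/. In each pair only place changes, matching the following consonant, while manner and voice stay constant.
/ʐ/ is a voiced retroflex fricative. The following trigger /k/ is velar, so /ʐ/ must become velar as well.
Changing only its place to velar gives [ɣ] — the voiced velar fricative.

[ɖəɣkɪ]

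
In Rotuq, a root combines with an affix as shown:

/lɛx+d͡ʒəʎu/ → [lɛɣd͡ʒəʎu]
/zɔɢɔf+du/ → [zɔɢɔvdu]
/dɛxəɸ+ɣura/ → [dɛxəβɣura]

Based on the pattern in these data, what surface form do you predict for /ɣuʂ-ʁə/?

[ɣuʐʁə]

The data show regressive voicing assimilation: /x/ → [ɣ] before /d͡ʒ/; /f/ → [v] before /d/; /ɸ/ → [β] before /ɣ/. In each pair only voicing changes, matching the following consonant, while place and manner stay constant.
The rule targets /ʂ/ (voiceless retroflex fricative), which sits before the trigger /ʁ/ (voiced).
Changing only its voicing to voiced gives [ʐ] — the voiced retroflex fricative.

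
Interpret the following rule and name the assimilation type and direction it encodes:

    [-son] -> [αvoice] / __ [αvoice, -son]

regressive voicing assimilation

The shared variable α links the value of [voice] on the target to the same value on the neighbouring segment, so voicing is the feature that assimilates.
Since the environment is written after the underscore, the trigger follows the target; the direction is regressive.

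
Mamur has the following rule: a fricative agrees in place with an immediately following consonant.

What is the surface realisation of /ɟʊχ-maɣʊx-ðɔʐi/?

/χ/ is a voiceless uvular fricative. The following trigger /m/ is bilabial, so /χ/ must become bilabial as well.
A voiceless bilabial fricative is [ɸ], so the surface segment is [ɸ].
At the second juncture, /x/ likewise becomes [θ] adjacent to /ð/.

[ɟʊɸmaɣʊθðɔʐi]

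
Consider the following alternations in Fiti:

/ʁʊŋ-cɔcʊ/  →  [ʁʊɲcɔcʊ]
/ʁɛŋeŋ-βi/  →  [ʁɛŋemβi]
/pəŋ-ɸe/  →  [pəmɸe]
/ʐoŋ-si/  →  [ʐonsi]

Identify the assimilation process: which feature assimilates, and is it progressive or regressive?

regressive place assimilation

Comparing underlying and surface forms, /ŋ/ → [ɲ] is the alternation; the neighbouring /c/ is constant.
The change velar → palatal matches the place of the following /c/, identifying this as place assimilation.
Manner and voice are unchanged, so the assimilation is partial, not total.
The other alternating forms pattern the same way: /ŋ/ → [m] before /β/ (velar → bilabial, matching bilabial); /ŋ/ → [m] before /ɸ/ (velar → bilabial, matching bilabial); /ŋ/ → [n] before /s/ (velar → alveolar, matching alveolar) — only place changes, and always toward the following segment.
Since the segment that changes precedes the conditioning segment, the assimilation is regressive.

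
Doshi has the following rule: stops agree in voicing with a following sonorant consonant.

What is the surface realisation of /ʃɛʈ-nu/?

The rule targets /ʈ/ (voiceless retroflex stop), which sits before the trigger /n/ (voiced).
The voiced retroflex stop is [ɖ], so /ʈ/ → [ɖ].

[ʃɛɖnu]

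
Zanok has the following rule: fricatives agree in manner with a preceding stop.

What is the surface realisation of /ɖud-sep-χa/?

/s/ is a voiceless alveolar fricative. The preceding trigger /d/ is a stop, so /s/ must become a stop as well.
A voiceless alveolar stop is [t], so the surface segment is [t].
At the second juncture, /χ/ likewise becomes [q] adjacent to /p/.

[ɖudtepqa]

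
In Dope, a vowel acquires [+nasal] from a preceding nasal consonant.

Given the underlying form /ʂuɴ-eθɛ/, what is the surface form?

[ʂuɴẽθɛ]

The vowel /e/ is adjacent to the preceding nasal /ɴ/, so it acquires [+nasal] and surfaces as [ẽ].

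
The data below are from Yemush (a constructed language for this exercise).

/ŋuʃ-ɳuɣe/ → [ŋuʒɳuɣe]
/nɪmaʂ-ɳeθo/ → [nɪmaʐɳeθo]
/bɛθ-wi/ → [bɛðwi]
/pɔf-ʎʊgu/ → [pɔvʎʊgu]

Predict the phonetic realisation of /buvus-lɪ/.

The data show regressive voicing assimilation: /ʃ/ → [ʒ] before /ɳ/; /ʂ/ → [ʐ] before /ɳ/; /θ/ → [ð] before /w/; /f/ → [v] before /ʎ/. In each pair only voicing changes, matching the following consonant, while place and manner stay constant.
/s/ is a voiceless alveolar fricative. The following trigger /l/ is voiced, so /s/ must become voiced as well.
A voiced alveolar fricative is [z], so the surface segment is [z].

[buvuzlɪ]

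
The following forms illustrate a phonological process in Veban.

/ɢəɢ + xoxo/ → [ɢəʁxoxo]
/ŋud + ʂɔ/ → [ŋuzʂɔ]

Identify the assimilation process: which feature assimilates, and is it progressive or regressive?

regressive manner assimilation

The segment that alternates is /ɢ/, which surfaces as [ʁ] when adjacent to /x/.
The change stop → fricative matches the manner of the following /x/, identifying this as manner assimilation.
Place and voice are unchanged, so the assimilation is partial, not total.
Checking the remaining alternation: /d/ → [z] before /ʂ/ (stop → fricative, matching a fricative) — only manner changes, and always toward the following segment.
Since the segment that changes precedes the conditioning segment, the assimilation is regressive.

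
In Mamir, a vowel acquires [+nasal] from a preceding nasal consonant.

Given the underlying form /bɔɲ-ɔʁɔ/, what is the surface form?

/ɔ/ sits next to the nasal /ɲ/ and is therefore nasalised to [ɔ̃].

[bɔɲɔ̃ʁɔ]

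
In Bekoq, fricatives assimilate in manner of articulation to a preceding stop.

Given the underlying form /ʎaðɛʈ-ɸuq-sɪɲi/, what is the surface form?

/ɸ/ is a voiceless bilabial fricative. The preceding trigger /ʈ/ is a stop, so /ɸ/ must become a stop as well.
Changing only its manner to stop gives [p] — the voiceless bilabial stop.
At the second juncture, /s/ likewise becomes [t] adjacent to /q/.

[ʎaðɛʈpuqtɪɲi]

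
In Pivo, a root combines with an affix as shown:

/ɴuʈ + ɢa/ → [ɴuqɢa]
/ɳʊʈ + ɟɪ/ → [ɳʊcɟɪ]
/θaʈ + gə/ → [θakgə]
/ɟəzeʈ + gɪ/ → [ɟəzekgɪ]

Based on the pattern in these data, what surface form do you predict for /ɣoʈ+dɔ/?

[ɣotdɔ]

The data show regressive place assimilation: /ʈ/ → [q] before /ɢ/; /ʈ/ → [c] before /ɟ/; /ʈ/ → [k] before /g/. In each pair only place changes, matching the following consonant, while manner and voice stay constant.
The rule targets /ʈ/ (voiceless retroflex stop), which sits before the trigger /d/ (alveolar).
The voiceless alveolar stop is [t], so /ʈ/ → [t].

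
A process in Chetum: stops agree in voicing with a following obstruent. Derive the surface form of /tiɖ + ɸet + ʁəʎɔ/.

/ɖ/ is a voiced retroflex stop. The following trigger /ɸ/ is voiceless, so /ɖ/ must become voiceless as well.
Changing only its voicing to voiceless gives [ʈ] — the voiceless retroflex stop.
The same rule applies at the second boundary: /t/ → [d] next to /ʁ/.

[tiʈɸedʁəʎɔ]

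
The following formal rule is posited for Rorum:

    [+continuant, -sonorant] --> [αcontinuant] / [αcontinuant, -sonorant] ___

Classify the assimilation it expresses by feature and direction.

progressive manner assimilation

The shared variable α links the value of [continuant] on the target to that of the neighbouring obstruent. [continuant] distinguishes stops from fricatives — a manner-of-articulation feature — so this is manner assimilation.
The conditioning segment sits to the left of the focus bar, meaning the trigger precedes the segment that changes — progressive assimilation.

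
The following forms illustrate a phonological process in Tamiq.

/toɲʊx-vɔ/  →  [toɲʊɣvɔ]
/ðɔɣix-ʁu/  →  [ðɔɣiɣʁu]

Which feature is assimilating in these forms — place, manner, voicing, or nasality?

The segment that alternates is /x/, which surfaces as [ɣ] when adjacent to /v/.
The change voiceless → voiced matches the voicing of the following /v/, identifying this as voicing assimilation.
The other alternating form patterns the same way: /x/ → [ɣ] before /ʁ/ (voiceless → voiced, matching voiced) — only voicing changes, and always toward the following segment.

voicing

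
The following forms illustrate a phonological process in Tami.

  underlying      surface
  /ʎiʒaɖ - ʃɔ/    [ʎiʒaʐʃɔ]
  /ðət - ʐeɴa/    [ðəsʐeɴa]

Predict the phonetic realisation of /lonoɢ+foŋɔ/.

[lonoʁfoŋɔ]

The data show regressive manner assimilation: /ɖ/ → [ʐ] before /ʃ/; /t/ → [s] before /ʐ/. In each pair only manner changes, matching the following consonant, while place and voice stay constant.
The rule targets /ɢ/ (voiced uvular stop), which sits before the trigger /f/ (fricative).
A voiced uvular fricative is [ʁ], so the surface segment is [ʁ].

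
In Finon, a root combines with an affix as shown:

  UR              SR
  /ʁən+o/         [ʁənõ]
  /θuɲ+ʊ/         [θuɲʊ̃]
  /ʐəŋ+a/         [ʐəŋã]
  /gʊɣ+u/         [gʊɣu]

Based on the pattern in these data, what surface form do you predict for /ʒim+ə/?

[ʒimə̃]

The data show progressive nasality assimilation (vowel nasalisation): /o/ → [õ] after /n/; /ʊ/ → [ʊ̃] after /ɲ/; /a/ → [ã] after /ŋ/ — a vowel is nasalised by an immediately preceding nasal consonant.
No change occurs in [gʊɣu] because the vowel at the boundary is adjacent to an oral consonant, not a nasal (/u/ next to /ɣ/).
The vowel /ə/ is adjacent to the preceding nasal /m/, so it acquires [+nasal] and surfaces as [ə̃].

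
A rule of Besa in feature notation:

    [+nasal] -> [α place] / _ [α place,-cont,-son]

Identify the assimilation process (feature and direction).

The shared variable α links the value of the place features (abbreviated [place]) on the target to the same value on the neighbouring segment, so place is the feature that assimilates.
Since the environment is written after the underscore, the trigger follows the target; the direction is regressive.

regressive place assimilation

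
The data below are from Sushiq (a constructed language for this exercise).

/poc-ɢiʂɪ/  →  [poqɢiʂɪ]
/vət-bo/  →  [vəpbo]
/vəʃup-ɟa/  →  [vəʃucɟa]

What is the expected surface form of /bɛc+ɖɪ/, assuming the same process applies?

[bɛʈɖɪ]

The data show regressive place assimilation: /c/ → [q] before /ɢ/; /t/ → [p] before /b/; /p/ → [c] before /ɟ/. In each pair only place changes, matching the following consonant, while manner and voice stay constant.
/c/ is a voiceless palatal stop. The following trigger /ɖ/ is retroflex, so /c/ must become retroflex as well.
Changing only its place to retroflex gives [ʈ] — the voiceless retroflex stop.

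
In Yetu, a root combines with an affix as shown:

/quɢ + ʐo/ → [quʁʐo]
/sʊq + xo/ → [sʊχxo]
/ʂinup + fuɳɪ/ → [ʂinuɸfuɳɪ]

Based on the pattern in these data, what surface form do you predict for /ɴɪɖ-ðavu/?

The data show regressive manner assimilation: /ɢ/ → [ʁ] before /ʐ/; /q/ → [χ] before /x/; /p/ → [ɸ] before /f/. In each pair only manner changes, matching the following consonant, while place and voice stay constant.
The rule targets /ɖ/ (voiced retroflex stop), which sits before the trigger /ð/ (fricative).
The voiced retroflex fricative is [ʐ], so /ɖ/ → [ʐ].

[ɴɪʐðavu]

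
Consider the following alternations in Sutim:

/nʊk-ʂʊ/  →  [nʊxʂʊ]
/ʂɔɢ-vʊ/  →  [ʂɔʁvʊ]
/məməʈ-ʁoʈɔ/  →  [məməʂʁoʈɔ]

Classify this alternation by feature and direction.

regressive manner assimilation

Comparing underlying and surface forms, /k/ → [x] is the alternation; the neighbouring /ʂ/ is constant.
/k/ is a stop while /ʂ/ is a fricative; the output [x] is a fricative, matching the trigger — so the feature that spreads is manner.
Place and voice are unchanged, so the assimilation is partial, not total.
The other alternating forms pattern the same way: /ɢ/ → [ʁ] before /v/ (stop → fricative, matching a fricative); /ʈ/ → [ʂ] before /ʁ/ (stop → fricative, matching a fricative) — only manner changes, and always toward the following segment.
The trigger is the following segment, so the direction is regressive (anticipatory).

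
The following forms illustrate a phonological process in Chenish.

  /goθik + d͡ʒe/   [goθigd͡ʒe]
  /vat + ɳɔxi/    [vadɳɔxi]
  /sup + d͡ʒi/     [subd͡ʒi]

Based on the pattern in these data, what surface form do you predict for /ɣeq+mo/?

The data show regressive voicing assimilation: /k/ → [g] before /d͡ʒ/; /t/ → [d] before /ɳ/; /p/ → [b] before /d͡ʒ/. In each pair only voicing changes, matching the following consonant, while place and manner stay constant.
The rule targets /q/ (voiceless uvular stop), which sits before the trigger /m/ (voiced).
A voiced uvular stop is [ɢ], so the surface segment is [ɢ].

[ɣeɢmo]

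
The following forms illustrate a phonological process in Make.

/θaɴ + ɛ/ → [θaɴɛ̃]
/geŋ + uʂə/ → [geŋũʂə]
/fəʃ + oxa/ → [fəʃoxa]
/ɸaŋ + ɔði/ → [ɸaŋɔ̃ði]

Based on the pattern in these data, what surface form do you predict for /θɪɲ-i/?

The data show progressive nasality assimilation (vowel nasalisation): /ɛ/ → [ɛ̃] after /ɴ/; /u/ → [ũ] after /ŋ/; /ɔ/ → [ɔ̃] after /ŋ/ — a vowel is nasalised by an immediately preceding nasal consonant.
No change occurs in [fəʃoxa] because the vowel at the boundary is adjacent to an oral consonant, not a nasal (/o/ next to /ʃ/).
The vowel /i/ is adjacent to the preceding nasal /ɲ/, so it acquires [+nasal] and surfaces as [ĩ].

[θɪɲĩ]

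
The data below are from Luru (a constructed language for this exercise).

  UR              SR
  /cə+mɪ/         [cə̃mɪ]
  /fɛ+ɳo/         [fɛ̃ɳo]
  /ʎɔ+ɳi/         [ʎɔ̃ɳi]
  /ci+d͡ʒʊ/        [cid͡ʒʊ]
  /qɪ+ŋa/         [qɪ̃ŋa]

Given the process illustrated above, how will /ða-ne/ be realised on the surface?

The data show regressive nasality assimilation (vowel nasalisation): /ə/ → [ə̃] before /m/; /ɛ/ → [ɛ̃] before /ɳ/; /ɔ/ → [ɔ̃] before /ɳ/; /ɪ/ → [ɪ̃] before /ŋ/ — a vowel is nasalised by an immediately following nasal consonant.
No change occurs in [cid͡ʒʊ] because the vowel at the boundary is adjacent to an oral consonant, not a nasal (/i/ next to /d͡ʒ/).
/a/ sits next to the nasal /n/ and is therefore nasalised to [ã].

[ðãne]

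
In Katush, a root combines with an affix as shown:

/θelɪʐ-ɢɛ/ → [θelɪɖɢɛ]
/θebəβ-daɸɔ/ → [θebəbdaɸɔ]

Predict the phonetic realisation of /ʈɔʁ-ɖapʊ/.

The data show regressive manner assimilation: /ʐ/ → [ɖ] before /ɢ/; /β/ → [b] before /d/. In each pair only manner changes, matching the following consonant, while place and voice stay constant.
/ʁ/ is a voiced uvular fricative. The following trigger /ɖ/ is a stop, so /ʁ/ must become a stop as well.
The voiced uvular stop is [ɢ], so /ʁ/ → [ɢ].

[ʈɔɢɖapʊ]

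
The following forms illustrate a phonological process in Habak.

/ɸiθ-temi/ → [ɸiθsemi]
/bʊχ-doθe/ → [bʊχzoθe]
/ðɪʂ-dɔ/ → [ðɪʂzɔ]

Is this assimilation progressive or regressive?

progressive

The segment that alternates is /t/, which surfaces as [s] when adjacent to /θ/.
The change stop → fricative matches the manner of the preceding /θ/, identifying this as manner assimilation.
Checking the remaining alternations: /d/ → [z] after /χ/ (stop → fricative, matching a fricative); /d/ → [z] after /ʂ/ (stop → fricative, matching a fricative) — only manner changes, and always toward the preceding segment.
Since the segment that changes follows the conditioning segment, the assimilation is progressive.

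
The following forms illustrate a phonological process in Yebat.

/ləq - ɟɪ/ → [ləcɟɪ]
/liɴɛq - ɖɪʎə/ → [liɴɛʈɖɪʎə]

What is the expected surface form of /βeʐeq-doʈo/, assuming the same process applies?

[βeʐetdoʈo]

The data show regressive place assimilation: /q/ → [c] before /ɟ/; /q/ → [ʈ] before /ɖ/. In each pair only place changes, matching the following consonant, while manner and voice stay constant.
/q/ is a voiceless uvular stop. The following trigger /d/ is alveolar, so /q/ must become alveolar as well.
Changing only its place to alveolar gives [t] — the voiceless alveolar stop.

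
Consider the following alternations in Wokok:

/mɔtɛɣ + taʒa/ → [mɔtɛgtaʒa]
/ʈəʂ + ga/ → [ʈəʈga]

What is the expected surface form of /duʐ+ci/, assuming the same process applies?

The data show regressive manner assimilation: /ɣ/ → [g] before /t/; /ʂ/ → [ʈ] before /g/. In each pair only manner changes, matching the following consonant, while place and voice stay constant.
The rule targets /ʐ/ (voiced retroflex fricative), which sits before the trigger /c/ (stop).
A voiced retroflex stop is [ɖ], so the surface segment is [ɖ].

[duɖci]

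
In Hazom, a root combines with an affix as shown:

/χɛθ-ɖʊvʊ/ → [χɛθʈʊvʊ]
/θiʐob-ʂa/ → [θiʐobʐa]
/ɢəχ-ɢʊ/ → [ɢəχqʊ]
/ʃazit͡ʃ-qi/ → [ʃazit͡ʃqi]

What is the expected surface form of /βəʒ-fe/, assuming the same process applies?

[βəʒve]

The data show progressive voicing assimilation: /ɖ/ → [ʈ] after /θ/; /ʂ/ → [ʐ] after /b/; /ɢ/ → [q] after /χ/. In each pair only voicing changes, matching the preceding consonant, while place and manner stay constant.
Nothing changes in [ʃazit͡ʃqi]: there the adjacent consonants already agree in voicing (/q/ and /t͡ʃ/ are both voiceless), so this form is consistent with the same rule.
/f/ is a voiceless labiodental fricative. The preceding trigger /ʒ/ is voiced, so /f/ must become voiced as well.
The voiced labiodental fricative is [v], so /f/ → [v].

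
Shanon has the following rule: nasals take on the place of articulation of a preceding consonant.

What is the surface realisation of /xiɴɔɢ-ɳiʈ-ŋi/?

The rule targets /ɳ/ (voiced retroflex nasal), which sits after the trigger /ɢ/ (uvular).
A voiced uvular nasal is [ɴ], so the surface segment is [ɴ].
At the second juncture, /ŋ/ likewise becomes [ɳ] adjacent to /ʈ/.

[xiɴɔɢɴiʈɳi]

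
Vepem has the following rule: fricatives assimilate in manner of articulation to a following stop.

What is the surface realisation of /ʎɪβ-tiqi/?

[ʎɪbtiqi]

/β/ is a voiced bilabial fricative. The following trigger /t/ is a stop, so /β/ must become a stop as well.
A voiced bilabial stop is [b], so the surface segment is [b].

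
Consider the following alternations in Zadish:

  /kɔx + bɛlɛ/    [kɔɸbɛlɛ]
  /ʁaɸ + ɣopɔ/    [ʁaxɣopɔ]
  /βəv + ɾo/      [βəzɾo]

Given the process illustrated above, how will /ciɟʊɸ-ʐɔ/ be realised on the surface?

The data show regressive place assimilation: /x/ → [ɸ] before /b/; /ɸ/ → [x] before /ɣ/; /v/ → [z] before /ɾ/. In each pair only place changes, matching the following consonant, while manner and voice stay constant.
/ɸ/ is a voiceless bilabial fricative. The following trigger /ʐ/ is retroflex, so /ɸ/ must become retroflex as well.
The voiceless retroflex fricative is [ʂ], so /ɸ/ → [ʂ].

[ciɟʊʂʐɔ]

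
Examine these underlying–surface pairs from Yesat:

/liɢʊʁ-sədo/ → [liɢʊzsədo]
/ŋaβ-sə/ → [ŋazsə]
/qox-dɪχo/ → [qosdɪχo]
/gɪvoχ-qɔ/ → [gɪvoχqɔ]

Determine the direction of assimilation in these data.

Underlying /ʁ/ is realised as [z] next to /s/; /s/ itself does not change.
/ʁ/ is uvular while /s/ is alveolar; the output [z] is alveolar, matching the trigger — so the feature that spreads is place.
The other alternating forms pattern the same way: /β/ → [z] before /s/ (bilabial → alveolar, matching alveolar); /x/ → [s] before /d/ (velar → alveolar, matching alveolar) — only place changes, and always toward the following segment.
No alternation appears in [gɪvoχqɔ]: there the adjacent consonants already agree in place (/χ/ and /q/ are both uvular), so this form is consistent with the same rule.
The trigger is the following segment, so the direction is regressive (anticipatory).

regressive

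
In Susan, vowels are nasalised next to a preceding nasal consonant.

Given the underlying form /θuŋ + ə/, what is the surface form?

[θuŋə̃]

The vowel /ə/ is adjacent to the preceding nasal /ŋ/, so it acquires [+nasal] and surfaces as [ə̃].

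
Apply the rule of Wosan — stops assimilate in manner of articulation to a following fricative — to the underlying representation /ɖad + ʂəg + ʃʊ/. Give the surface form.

The rule targets /d/ (voiced alveolar stop), which sits before the trigger /ʂ/ (fricative).
A voiced alveolar fricative is [z], so the surface segment is [z].
At the second juncture, /g/ likewise becomes [ɣ] adjacent to /ʃ/.

[ɖazʂəɣʃʊ]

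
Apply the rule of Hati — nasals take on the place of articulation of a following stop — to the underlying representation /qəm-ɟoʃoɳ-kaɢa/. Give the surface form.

[qəɲɟoʃoŋkaɢa]

The rule targets /m/ (voiced bilabial nasal), which sits before the trigger /ɟ/ (palatal).
Changing only its place to palatal gives [ɲ] — the voiced palatal nasal.
At the second juncture, /ɳ/ likewise becomes [ŋ] adjacent to /k/.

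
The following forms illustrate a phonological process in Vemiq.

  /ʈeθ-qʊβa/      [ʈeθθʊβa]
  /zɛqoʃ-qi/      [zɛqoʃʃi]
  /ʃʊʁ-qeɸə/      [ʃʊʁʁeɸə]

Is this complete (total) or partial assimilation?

Comparing underlying and surface forms, /q/ → [θ] is the alternation; the neighbouring /θ/ is constant.
The output [θ] is identical to the trigger /θ/ — every feature (place, manner, voicing) has been copied — so this is total assimilation.
The other forms behave the same way: /q/ → [ʃ] after /ʃ/; /q/ → [ʁ] after /ʁ/ — in each case the output is a copy of the preceding consonant.

total assimilation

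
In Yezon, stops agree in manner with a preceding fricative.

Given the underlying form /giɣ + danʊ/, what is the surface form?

The rule targets /d/ (voiced alveolar stop), which sits after the trigger /ɣ/ (fricative).
Changing only its manner to fricative gives [z] — the voiced alveolar fricative.

[giɣzanʊ]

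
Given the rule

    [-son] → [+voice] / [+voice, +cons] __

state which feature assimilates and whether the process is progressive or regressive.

progressive voicing assimilation

The structural change is [+voice], and the conditioning segment [+voice, +cons] (a voiced consonant) is itself voiced, so the target comes to share the voicing of its neighbour — voicing assimilation.
Since the environment is written before the underscore, the trigger precedes the target; the direction is progressive.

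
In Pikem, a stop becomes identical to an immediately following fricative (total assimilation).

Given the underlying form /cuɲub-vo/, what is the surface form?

/b/ is the segment targeted by the rule; it sits immediately before /v/, so it assimilates completely and surfaces as [v].

[cuɲuvvo]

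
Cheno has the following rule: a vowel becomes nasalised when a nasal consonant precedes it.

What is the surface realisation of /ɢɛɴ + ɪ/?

[ɢɛɴɪ̃]

The vowel /ɪ/ is adjacent to the preceding nasal /ɴ/, so it acquires [+nasal] and surfaces as [ɪ̃].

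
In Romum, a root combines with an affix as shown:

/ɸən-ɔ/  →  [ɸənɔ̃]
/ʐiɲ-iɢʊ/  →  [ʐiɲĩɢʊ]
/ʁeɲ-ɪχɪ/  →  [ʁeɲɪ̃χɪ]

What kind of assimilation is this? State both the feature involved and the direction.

progressive nasality assimilation (vowel nasalisation)

The vowel /ɔ/ surfaces as nasalised [ɔ̃] next to the preceding nasal /n/ — it has acquired the [+nasal] feature of its neighbour.
Likewise in the remaining data: /i/ → [ĩ] after /ɲ/; /ɪ/ → [ɪ̃] after /ɲ/ — each time a vowel is nasalised next to a preceding nasal.
Because the conditioning nasal is to the left of the vowel that changes, the process is progressive (perseverative).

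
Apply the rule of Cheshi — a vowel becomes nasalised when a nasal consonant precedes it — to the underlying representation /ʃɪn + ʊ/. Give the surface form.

The vowel /ʊ/ is adjacent to the preceding nasal /n/, so it acquires [+nasal] and surfaces as [ʊ̃].

[ʃɪnʊ̃]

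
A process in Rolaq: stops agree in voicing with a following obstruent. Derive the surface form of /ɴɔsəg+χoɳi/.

[ɴɔsəkχoɳi]

The rule targets /g/ (voiced velar stop), which sits before the trigger /χ/ (voiceless).
The voiceless velar stop is [k], so /g/ → [k].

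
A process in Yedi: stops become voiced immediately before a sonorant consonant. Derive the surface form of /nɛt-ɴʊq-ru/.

[nɛdɴʊɢru]

/t/ is a voiceless alveolar stop. The following trigger /ɴ/ is voiced, so /t/ must become voiced as well.
A voiced alveolar stop is [d], so the surface segment is [d].
The same rule applies at the second boundary: /q/ → [ɢ] next to /r/.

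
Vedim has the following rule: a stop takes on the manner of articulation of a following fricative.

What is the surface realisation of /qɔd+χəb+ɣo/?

/d/ is a voiced alveolar stop. The following trigger /χ/ is a fricative, so /d/ must become a fricative as well.
Changing only its manner to fricative gives [z] — the voiced alveolar fricative.
The same rule applies at the second boundary: /b/ → [β] next to /ɣ/.

[qɔzχəβɣo]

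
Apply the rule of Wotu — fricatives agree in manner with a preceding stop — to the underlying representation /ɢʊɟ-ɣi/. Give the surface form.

[ɢʊɟgi]

The rule targets /ɣ/ (voiced velar fricative), which sits after the trigger /ɟ/ (stop).
Changing only its manner to stop gives [g] — the voiced velar stop.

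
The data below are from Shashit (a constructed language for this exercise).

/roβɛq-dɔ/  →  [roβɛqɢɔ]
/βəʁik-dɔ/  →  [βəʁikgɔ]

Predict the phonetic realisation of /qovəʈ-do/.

The data show progressive place assimilation: /d/ → [ɢ] after /q/; /d/ → [g] after /k/. In each pair only place changes, matching the preceding consonant, while manner and voice stay constant.
The rule targets /d/ (voiced alveolar stop), which sits after the trigger /ʈ/ (retroflex).
Changing only its place to retroflex gives [ɖ] — the voiced retroflex stop.

[qovəʈɖo]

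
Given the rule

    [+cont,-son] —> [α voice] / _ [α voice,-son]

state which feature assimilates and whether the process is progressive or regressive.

The shared variable α links the value of [voice] on the target to the same value on the neighbouring segment, so voicing is the feature that assimilates.
Since the environment is written after the underscore, the trigger follows the target; the direction is regressive.

regressive voicing assimilation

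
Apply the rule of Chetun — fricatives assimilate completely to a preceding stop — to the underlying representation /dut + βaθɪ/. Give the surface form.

/β/ is the segment targeted by the rule; it sits immediately after /t/, so it assimilates completely and surfaces as [t].

[duttaθɪ]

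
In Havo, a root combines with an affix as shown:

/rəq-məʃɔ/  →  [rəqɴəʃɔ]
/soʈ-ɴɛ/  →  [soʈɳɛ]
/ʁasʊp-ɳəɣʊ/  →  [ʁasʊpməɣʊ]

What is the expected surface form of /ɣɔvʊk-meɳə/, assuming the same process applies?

The data show progressive place assimilation: /m/ → [ɴ] after /q/; /ɴ/ → [ɳ] after /ʈ/; /ɳ/ → [m] after /p/. In each pair only place changes, matching the preceding consonant, while manner and voice stay constant.
The rule targets /m/ (voiced bilabial nasal), which sits after the trigger /k/ (velar).
Changing only its place to velar gives [ŋ] — the voiced velar nasal.

[ɣɔvʊkŋeɳə]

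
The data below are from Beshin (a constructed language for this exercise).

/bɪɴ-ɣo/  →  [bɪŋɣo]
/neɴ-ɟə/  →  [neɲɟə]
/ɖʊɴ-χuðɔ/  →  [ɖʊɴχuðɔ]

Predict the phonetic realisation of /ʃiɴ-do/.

The data show regressive place assimilation: /ɴ/ → [ŋ] before /ɣ/; /ɴ/ → [ɲ] before /ɟ/. In each pair only place changes, matching the following consonant, while manner and voice stay constant.
Nothing changes in [ɖʊɴχuðɔ]: there the adjacent consonants already agree in place (/ɴ/ and /χ/ are both uvular), so this form is consistent with the same rule.
The rule targets /ɴ/ (voiced uvular nasal), which sits before the trigger /d/ (alveolar).
Changing only its place to alveolar gives [n] — the voiced alveolar nasal.

[ʃindo]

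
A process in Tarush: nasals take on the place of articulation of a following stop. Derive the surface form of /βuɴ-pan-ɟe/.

[βumpaɲɟe]

The rule targets /ɴ/ (voiced uvular nasal), which sits before the trigger /p/ (bilabial).
The voiced bilabial nasal is [m], so /ɴ/ → [m].
The same rule applies at the second boundary: /n/ → [ɲ] next to /ɟ/.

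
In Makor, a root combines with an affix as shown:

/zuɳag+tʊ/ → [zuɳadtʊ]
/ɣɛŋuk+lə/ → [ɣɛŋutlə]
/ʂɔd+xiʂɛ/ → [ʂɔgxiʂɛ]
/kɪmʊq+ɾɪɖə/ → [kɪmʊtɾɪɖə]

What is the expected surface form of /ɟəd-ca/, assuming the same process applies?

The data show regressive place assimilation: /g/ → [d] before /t/; /k/ → [t] before /l/; /d/ → [g] before /x/; /q/ → [t] before /ɾ/. In each pair only place changes, matching the following consonant, while manner and voice stay constant.
/d/ is a voiced alveolar stop. The following trigger /c/ is palatal, so /d/ must become palatal as well.
The voiced palatal stop is [ɟ], so /d/ → [ɟ].

[ɟəɟca]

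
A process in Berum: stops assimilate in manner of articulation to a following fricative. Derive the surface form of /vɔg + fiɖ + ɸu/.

[vɔɣfiʐɸu]

The rule targets /g/ (voiced velar stop), which sits before the trigger /f/ (fricative).
The voiced velar fricative is [ɣ], so /g/ → [ɣ].
The same rule applies at the second boundary: /ɖ/ → [ʐ] next to /ɸ/.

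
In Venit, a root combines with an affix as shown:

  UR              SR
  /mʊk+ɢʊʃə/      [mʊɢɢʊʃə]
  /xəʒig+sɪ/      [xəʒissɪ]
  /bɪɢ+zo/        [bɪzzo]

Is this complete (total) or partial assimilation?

total assimilation

Comparing underlying and surface forms, /k/ → [ɢ] is the alternation; the neighbouring /ɢ/ is constant.
The output [ɢ] is identical to the trigger /ɢ/ — every feature (place, manner, voicing) has been copied — so this is total assimilation.
The remaining alternations confirm this: /g/ → [s] before /s/; /ɢ/ → [z] before /z/ — in each case the output is a copy of the following consonant.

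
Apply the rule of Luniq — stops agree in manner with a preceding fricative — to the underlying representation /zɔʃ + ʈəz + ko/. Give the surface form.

/ʈ/ is a voiceless retroflex stop. The preceding trigger /ʃ/ is a fricative, so /ʈ/ must become a fricative as well.
A voiceless retroflex fricative is [ʂ], so the surface segment is [ʂ].
The same rule applies at the second boundary: /k/ → [x] next to /z/.

[zɔʃʂəzxo]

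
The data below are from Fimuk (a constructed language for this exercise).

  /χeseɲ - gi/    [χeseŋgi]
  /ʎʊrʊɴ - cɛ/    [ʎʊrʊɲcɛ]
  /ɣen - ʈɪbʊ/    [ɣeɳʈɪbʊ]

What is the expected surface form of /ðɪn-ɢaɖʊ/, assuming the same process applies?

[ðɪɴɢaɖʊ]

The data show regressive place assimilation: /ɲ/ → [ŋ] before /g/; /ɴ/ → [ɲ] before /c/; /n/ → [ɳ] before /ʈ/. In each pair only place changes, matching the following consonant, while manner and voice stay constant.
The rule targets /n/ (voiced alveolar nasal), which sits before the trigger /ɢ/ (uvular).
The voiced uvular nasal is [ɴ], so /n/ → [ɴ].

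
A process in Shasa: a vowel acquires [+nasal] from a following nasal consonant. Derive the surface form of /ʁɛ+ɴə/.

[ʁɛ̃ɴə]

/ɛ/ sits next to the nasal /ɴ/ and is therefore nasalised to [ɛ̃].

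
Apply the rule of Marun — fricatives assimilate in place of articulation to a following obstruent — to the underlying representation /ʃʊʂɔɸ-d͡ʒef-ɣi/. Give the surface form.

[ʃʊʂɔʃd͡ʒexɣi]

The rule targets /ɸ/ (voiceless bilabial fricative), which sits before the trigger /d͡ʒ/ (postalveolar).
Changing only its place to postalveolar gives [ʃ] — the voiceless postalveolar fricative.
At the second juncture, /f/ likewise becomes [x] adjacent to /ɣ/.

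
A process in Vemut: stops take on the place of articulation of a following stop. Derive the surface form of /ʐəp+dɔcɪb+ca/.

The rule targets /p/ (voiceless bilabial stop), which sits before the trigger /d/ (alveolar).
A voiceless alveolar stop is [t], so the surface segment is [t].
The same rule applies at the second boundary: /b/ → [ɟ] next to /c/.

[ʐətdɔcɪɟca]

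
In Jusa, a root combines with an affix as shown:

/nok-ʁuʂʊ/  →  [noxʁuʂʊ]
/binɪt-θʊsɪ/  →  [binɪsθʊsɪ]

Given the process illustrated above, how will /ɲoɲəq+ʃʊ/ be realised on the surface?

The data show regressive manner assimilation: /k/ → [x] before /ʁ/; /t/ → [s] before /θ/. In each pair only manner changes, matching the following consonant, while place and voice stay constant.
/q/ is a voiceless uvular stop. The following trigger /ʃ/ is a fricative, so /q/ must become a fricative as well.
A voiceless uvular fricative is [χ], so the surface segment is [χ].

[ɲoɲəχʃʊ]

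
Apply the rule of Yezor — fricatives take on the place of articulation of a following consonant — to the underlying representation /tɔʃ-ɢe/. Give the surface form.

[tɔχɢe]

The rule targets /ʃ/ (voiceless postalveolar fricative), which sits before the trigger /ɢ/ (uvular).
A voiceless uvular fricative is [χ], so the surface segment is [χ].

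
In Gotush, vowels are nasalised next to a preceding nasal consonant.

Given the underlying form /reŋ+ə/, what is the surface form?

[reŋə̃]

/ə/ sits next to the nasal /ŋ/ and is therefore nasalised to [ə̃].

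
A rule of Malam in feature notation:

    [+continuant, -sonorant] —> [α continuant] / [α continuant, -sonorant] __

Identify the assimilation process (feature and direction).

progressive manner assimilation

The rule copies [continuant] (continuancy) from the environment onto the target fricatives; since [±continuant] encodes the stop/fricative manner contrast, the assimilating dimension is manner.
The conditioning segment sits to the left of the focus bar, meaning the trigger precedes the segment that changes — progressive assimilation.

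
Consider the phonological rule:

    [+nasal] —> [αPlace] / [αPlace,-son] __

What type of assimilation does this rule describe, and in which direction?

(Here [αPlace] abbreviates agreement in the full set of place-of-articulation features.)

The rule copies the place features (abbreviated [Place]) from the environment onto the target, so the assimilating feature is place.
Since the environment is written before the underscore, the trigger precedes the target; the direction is progressive.

progressive place assimilation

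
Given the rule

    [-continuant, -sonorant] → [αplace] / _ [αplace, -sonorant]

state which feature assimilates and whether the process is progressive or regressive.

regressive place assimilation

The shared variable α links the value of the place features (abbreviated [place]) on the target to the same value on the neighbouring segment, so place is the feature that assimilates.
The conditioning segment sits to the right of the focus bar, meaning the trigger follows the segment that changes — regressive assimilation.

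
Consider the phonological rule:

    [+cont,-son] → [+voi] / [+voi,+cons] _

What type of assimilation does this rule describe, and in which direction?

progressive voicing assimilation

The structural change is [+voi], and the conditioning segment [+voi,+cons] (a voiced consonant) is itself voiced, so the target comes to share the voicing of its neighbour — voicing assimilation.
The conditioning segment sits to the left of the focus bar, meaning the trigger precedes the segment that changes — progressive assimilation.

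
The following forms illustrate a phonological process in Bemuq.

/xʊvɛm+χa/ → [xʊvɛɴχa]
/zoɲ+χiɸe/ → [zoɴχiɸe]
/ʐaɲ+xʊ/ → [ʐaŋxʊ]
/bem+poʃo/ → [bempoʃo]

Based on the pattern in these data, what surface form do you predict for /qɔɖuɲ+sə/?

The data show regressive place assimilation: /m/ → [ɴ] before /χ/; /ɲ/ → [ɴ] before /χ/; /ɲ/ → [ŋ] before /x/. In each pair only place changes, matching the following consonant, while manner and voice stay constant.
No alternation appears in [bempoʃo]: there the adjacent consonants already agree in place (/m/ and /p/ are both bilabial), so this form is consistent with the same rule.
The rule targets /ɲ/ (voiced palatal nasal), which sits before the trigger /s/ (alveolar).
A voiced alveolar nasal is [n], so the surface segment is [n].

[qɔɖunsə]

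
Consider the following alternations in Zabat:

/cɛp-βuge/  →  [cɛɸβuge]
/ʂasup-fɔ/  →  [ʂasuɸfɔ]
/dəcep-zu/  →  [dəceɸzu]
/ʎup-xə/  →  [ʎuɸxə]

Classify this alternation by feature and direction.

regressive manner assimilation

Underlying /p/ is realised as [ɸ] next to /β/; /β/ itself does not change.
/p/ is a stop while /β/ is a fricative; the output [ɸ] is a fricative, matching the trigger — so the feature that spreads is manner.
Place and voice are unchanged, so the assimilation is partial, not total.
The same holds elsewhere in the data: /p/ → [ɸ] before /f/ (stop → fricative, matching a fricative); /p/ → [ɸ] before /z/ (stop → fricative, matching a fricative); /p/ → [ɸ] before /x/ (stop → fricative, matching a fricative) — only manner changes, and always toward the following segment.
Since the segment that changes precedes the conditioning segment, the assimilation is regressive.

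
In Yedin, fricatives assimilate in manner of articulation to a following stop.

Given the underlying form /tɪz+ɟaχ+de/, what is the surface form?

[tɪdɟaqde]

/z/ is a voiced alveolar fricative. The following trigger /ɟ/ is a stop, so /z/ must become a stop as well.
The voiced alveolar stop is [d], so /z/ → [d].
The same rule applies at the second boundary: /χ/ → [q] next to /d/.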